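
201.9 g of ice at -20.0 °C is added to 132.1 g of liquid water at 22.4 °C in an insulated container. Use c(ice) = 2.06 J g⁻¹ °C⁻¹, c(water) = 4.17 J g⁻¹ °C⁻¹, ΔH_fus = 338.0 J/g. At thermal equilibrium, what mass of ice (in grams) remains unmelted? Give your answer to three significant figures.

m_ice remaining = 190 g

Heat to warm all ice to 0 °C: 201.9×2.06×20.0 = 8318.3 J
Heat released by water cooling to 0 °C: 132.1×4.17×22.4 = 12339 J
12339 J < 8318.3 + 201.9×338.0 = 76560.5 J, so not all ice melts; final T = 0 °C.
Heat left for melting: 12339 − 8318.3 = 4020.7 J
Mass melted = 4020.7 / 338.0 = 11.90 g
Ice remaining = 201.9 − 11.90 = 190.00 g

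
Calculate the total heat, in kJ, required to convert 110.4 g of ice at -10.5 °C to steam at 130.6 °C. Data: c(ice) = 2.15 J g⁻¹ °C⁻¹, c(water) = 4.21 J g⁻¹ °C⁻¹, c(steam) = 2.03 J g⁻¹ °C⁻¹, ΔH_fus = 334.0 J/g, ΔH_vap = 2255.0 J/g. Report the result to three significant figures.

q1 (heat ice -10.5→0.0 °C): 110.4 × 2.15 × 10.5 = 2492 J
q2 (melt at 0 °C): 110.4 × 334.0 = 36874 J
q3 (heat water 0.0→100.0 °C): 110.4 × 4.21 × 100.0 = 46478 J
q4 (vaporize at 100 °C): 110.4 × 2255.0 = 248952 J
q5 (heat steam 100.0→130.6 °C): 110.4 × 2.03 × 30.6 = 6858 J
Total: 2492 + 36874 + 46478 + 248952 + 6858 = 341654 J = 342 kJ

q = 342 kJ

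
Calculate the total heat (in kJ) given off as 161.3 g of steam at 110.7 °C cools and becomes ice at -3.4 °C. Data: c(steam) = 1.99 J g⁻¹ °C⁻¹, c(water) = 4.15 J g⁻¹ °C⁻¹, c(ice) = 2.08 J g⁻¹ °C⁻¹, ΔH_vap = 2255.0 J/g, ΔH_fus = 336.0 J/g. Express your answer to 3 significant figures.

q = 489 kJ

q1 (cool steam 110.7→100 °C): 161.3 × 1.99 × 10.7 = 3435 J
q2 (condense at 100 °C): 161.3 × 2255.0 = 363732 J
q3 (cool water 100→0 °C): 161.3 × 4.15 × 100.0 = 66940 J
q4 (freeze at 0 °C): 161.3 × 336.0 = 54197 J
q5 (cool ice 0→-3.4 °C): 161.3 × 2.08 × 3.4 = 1141 J
Total: 3435 + 363732 + 66940 + 54197 + 1141 = 489445 J = 489 kJ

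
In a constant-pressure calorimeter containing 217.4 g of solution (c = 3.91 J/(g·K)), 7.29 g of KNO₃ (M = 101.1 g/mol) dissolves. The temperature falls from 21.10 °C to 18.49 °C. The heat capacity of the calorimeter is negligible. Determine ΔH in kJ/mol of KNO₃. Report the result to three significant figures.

|ΔT| = |18.49 − 21.10| = 2.61 °C
|q_surr| = (217.4 × 3.91) × 2.61 = 850.034 × 2.61 = 2219 J
n(KNO₃) = 7.29 / 101.1 = 0.07211 mol
Temperature fell, so q_rxn = +|q_surr| = 2.219 kJ
ΔH = q_rxn / n = 30.77 kJ/mol

ΔH = 30.8 kJ/mol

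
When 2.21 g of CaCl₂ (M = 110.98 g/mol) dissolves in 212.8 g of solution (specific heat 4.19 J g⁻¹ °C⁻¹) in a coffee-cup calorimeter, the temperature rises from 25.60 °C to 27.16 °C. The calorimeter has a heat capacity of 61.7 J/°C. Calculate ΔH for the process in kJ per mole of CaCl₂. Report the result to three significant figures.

|ΔT| = |27.16 − 25.60| = 1.56 °C
|q_surr| = (212.8 × 4.19 + 61.7) × 1.56 = 953.332 × 1.56 = 1487 J
n(CaCl₂) = 2.21 / 110.98 = 0.01991 mol
Temperature rose, so q_rxn = −|q_surr| = -1.487 kJ
ΔH = q_rxn / n = -74.69 kJ/mol

ΔH = -74.7 kJ/mol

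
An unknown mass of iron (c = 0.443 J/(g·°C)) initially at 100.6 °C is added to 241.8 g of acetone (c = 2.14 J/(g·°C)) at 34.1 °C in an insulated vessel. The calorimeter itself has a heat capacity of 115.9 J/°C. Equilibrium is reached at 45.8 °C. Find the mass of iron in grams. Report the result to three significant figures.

q_gained = (241.8 × 2.14 + 115.9) × (45.8 − 34.1) = 7410 J
q_lost = m × 0.443 × (100.6 − 45.8) = 24.2764 m
m = 7410 / 24.2764 = 305 g

m = 305 g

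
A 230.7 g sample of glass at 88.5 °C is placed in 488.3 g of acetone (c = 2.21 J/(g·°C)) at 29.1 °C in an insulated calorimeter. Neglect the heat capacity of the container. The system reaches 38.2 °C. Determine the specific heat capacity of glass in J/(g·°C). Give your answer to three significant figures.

c = 0.846 J/(g·°C)

q_gained = (488.3 × 2.21) × (38.2 − 29.1) = 9820 J
q_lost = 230.7 × c × (88.5 − 38.2) = 11604.21 c
Set equal: c = 9820 / 11604.21 = 0.846 J/(g·°C)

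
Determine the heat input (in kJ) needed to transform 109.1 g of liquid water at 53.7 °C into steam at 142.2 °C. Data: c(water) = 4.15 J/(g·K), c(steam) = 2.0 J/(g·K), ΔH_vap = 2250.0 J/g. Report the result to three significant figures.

q1 (heat water 53.7→100.0 °C): 109.1 × 4.15 × 46.3 = 20963 J
q2 (vaporize at 100 °C): 109.1 × 2250.0 = 245475 J
q3 (heat steam 100.0→142.2 °C): 109.1 × 2.0 × 42.2 = 9208 J
Total: 20963 + 245475 + 9208 = 275646 J = 276 kJ

q = 276 kJ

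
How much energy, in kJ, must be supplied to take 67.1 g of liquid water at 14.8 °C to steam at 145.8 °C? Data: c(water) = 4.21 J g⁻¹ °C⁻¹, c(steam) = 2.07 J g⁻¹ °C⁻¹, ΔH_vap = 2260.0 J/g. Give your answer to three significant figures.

q1 (heat water 14.8→100.0 °C): 67.1 × 4.21 × 85.2 = 24068 J
q2 (vaporize at 100 °C): 67.1 × 2260.0 = 151646 J
q3 (heat steam 100.0→145.8 °C): 67.1 × 2.07 × 45.8 = 6361 J
Total: 24068 + 151646 + 6361 = 182075 J = 182 kJ

q = 182 kJ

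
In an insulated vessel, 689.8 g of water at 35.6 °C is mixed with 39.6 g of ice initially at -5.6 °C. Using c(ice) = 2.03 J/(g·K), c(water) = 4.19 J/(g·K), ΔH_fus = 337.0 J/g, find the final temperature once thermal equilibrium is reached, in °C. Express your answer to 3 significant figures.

Heat to bring ice to 0 °C and melt it: q₁ = 39.6×2.03×5.6 + 39.6×337.0 = 13795 J
Heat the water can supply cooling to 0 °C: 689.8×4.19×35.6 = 102893 J > q₁, so all ice melts.
Energy balance: 689.8×4.19×(35.6 − T) = 13795 + 39.6×4.19×(T − 0)
2890.262(35.6 − T) = 13795 + 165.924 T
102893 − 13795 = 3056.186 T
T = 89098 / 3056.186 = 29.15 °C

T_f = 29.2 °C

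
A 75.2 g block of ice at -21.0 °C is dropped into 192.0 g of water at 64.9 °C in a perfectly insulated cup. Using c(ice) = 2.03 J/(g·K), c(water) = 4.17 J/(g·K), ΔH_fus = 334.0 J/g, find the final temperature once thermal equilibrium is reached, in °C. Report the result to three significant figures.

Heat to bring ice to 0 °C and melt it: q₁ = 75.2×2.03×21.0 + 75.2×334.0 = 28323 J
Heat the water can supply cooling to 0 °C: 192.0×4.17×64.9 = 51961.5 J > q₁, so all ice melts.
Energy balance: 192.0×4.17×(64.9 − T) = 28323 + 75.2×4.17×(T − 0)
800.64(64.9 − T) = 28323 + 313.584 T
51961.5 − 28323 = 1114.224 T
T = 23638.5 / 1114.224 = 21.22 °C

T_f = 21.2 °C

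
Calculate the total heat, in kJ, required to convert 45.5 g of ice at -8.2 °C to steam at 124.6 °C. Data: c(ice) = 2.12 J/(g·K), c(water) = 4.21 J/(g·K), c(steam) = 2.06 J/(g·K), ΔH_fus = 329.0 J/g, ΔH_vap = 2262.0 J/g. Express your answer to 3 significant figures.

q = 140 kJ

q1 (heat ice -8.2→0.0 °C): 45.5 × 2.12 × 8.2 = 791 J
q2 (melt at 0 °C): 45.5 × 329.0 = 14970 J
q3 (heat water 0.0→100.0 °C): 45.5 × 4.21 × 100.0 = 19156 J
q4 (vaporize at 100 °C): 45.5 × 2262.0 = 102921 J
q5 (heat steam 100.0→124.6 °C): 45.5 × 2.06 × 24.6 = 2306 J
Total: 791 + 14970 + 19156 + 102921 + 2306 = 140144 J = 140 kJ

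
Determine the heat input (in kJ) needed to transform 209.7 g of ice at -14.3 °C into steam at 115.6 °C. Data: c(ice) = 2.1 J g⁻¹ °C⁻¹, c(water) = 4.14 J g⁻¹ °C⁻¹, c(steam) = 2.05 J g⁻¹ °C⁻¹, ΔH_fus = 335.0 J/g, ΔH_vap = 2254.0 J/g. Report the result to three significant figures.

q = 643 kJ

q1 (heat ice -14.3→0.0 °C): 209.7 × 2.1 × 14.3 = 6297 J
q2 (melt at 0 °C): 209.7 × 335.0 = 70250 J
q3 (heat water 0.0→100.0 °C): 209.7 × 4.14 × 100.0 = 86816 J
q4 (vaporize at 100 °C): 209.7 × 2254.0 = 472664 J
q5 (heat steam 100.0→115.6 °C): 209.7 × 2.05 × 15.6 = 6706 J
Total: 6297 + 70250 + 86816 + 472664 + 6706 = 642733 J = 643 kJ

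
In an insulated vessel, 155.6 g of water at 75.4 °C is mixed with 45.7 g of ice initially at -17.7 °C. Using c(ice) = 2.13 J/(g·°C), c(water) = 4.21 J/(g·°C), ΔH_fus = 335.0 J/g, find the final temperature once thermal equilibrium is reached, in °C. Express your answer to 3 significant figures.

Heat to bring ice to 0 °C and melt it: q₁ = 45.7×2.13×17.7 + 45.7×335.0 = 17032 J
Heat the water can supply cooling to 0 °C: 155.6×4.21×75.4 = 49392.7 J > q₁, so all ice melts.
Energy balance: 155.6×4.21×(75.4 − T) = 17032 + 45.7×4.21×(T − 0)
655.076(75.4 − T) = 17032 + 192.397 T
49392.7 − 17032 = 847.473 T
T = 32360.7 / 847.473 = 38.18 °C

T_f = 38.2 °C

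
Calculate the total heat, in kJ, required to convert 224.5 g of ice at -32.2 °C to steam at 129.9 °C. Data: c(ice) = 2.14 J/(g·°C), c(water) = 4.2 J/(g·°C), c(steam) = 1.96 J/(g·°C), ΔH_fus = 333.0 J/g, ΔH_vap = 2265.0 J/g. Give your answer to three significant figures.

q1 (heat ice -32.2→0.0 °C): 224.5 × 2.14 × 32.2 = 15470 J
q2 (melt at 0 °C): 224.5 × 333.0 = 74759 J
q3 (heat water 0.0→100.0 °C): 224.5 × 4.2 × 100.0 = 94290 J
q4 (vaporize at 100 °C): 224.5 × 2265.0 = 508493 J
q5 (heat steam 100.0→129.9 °C): 224.5 × 1.96 × 29.9 = 13157 J
Total: 15470 + 74759 + 94290 + 508493 + 13157 = 706169 J = 706 kJ

q = 706 kJ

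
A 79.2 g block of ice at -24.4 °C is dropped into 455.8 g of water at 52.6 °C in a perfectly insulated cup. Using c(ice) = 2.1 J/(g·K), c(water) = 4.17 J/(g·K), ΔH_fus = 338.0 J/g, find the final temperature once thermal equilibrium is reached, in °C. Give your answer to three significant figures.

Heat to bring ice to 0 °C and melt it: q₁ = 79.2×2.1×24.4 + 79.2×338.0 = 30828 J
Heat the water can supply cooling to 0 °C: 455.8×4.17×52.6 = 99976.1 J > q₁, so all ice melts.
Energy balance: 455.8×4.17×(52.6 − T) = 30828 + 79.2×4.17×(T − 0)
1900.686(52.6 − T) = 30828 + 330.264 T
99976.1 − 30828 = 2230.950 T
T = 69148.1 / 2230.950 = 30.99 °C

T_f = 31.0 °C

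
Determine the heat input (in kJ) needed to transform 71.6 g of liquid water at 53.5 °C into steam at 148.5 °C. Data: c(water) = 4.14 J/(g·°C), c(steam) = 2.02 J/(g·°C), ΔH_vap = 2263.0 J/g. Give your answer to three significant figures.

q = 183 kJ

q1 (heat water 53.5→100.0 °C): 71.6 × 4.14 × 46.5 = 13784 J
q2 (vaporize at 100 °C): 71.6 × 2263.0 = 162031 J
q3 (heat steam 100.0→148.5 °C): 71.6 × 2.02 × 48.5 = 7015 J
Total: 13784 + 162031 + 7015 = 182830 J = 183 kJ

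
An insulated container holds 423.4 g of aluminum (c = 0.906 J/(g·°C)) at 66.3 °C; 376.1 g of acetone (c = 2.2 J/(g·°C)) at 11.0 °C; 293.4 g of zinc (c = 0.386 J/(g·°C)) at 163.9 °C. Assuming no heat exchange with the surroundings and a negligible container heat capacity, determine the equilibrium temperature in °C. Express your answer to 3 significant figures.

T_f = 40.1 °C

Σ mᵢcᵢ(T − Tᵢ) = 0  ⇒  T = Σ mᵢcᵢTᵢ / Σ mᵢcᵢ
Σ mᵢcᵢ = 423.4×0.906 + 376.1×2.2 + 293.4×0.386 = 1324.2728
Σ mᵢcᵢTᵢ = 383.6004×66.3 + 827.42×11.0 + 113.2524×163.9 = 53096
T = 53096 / 1324.2728 = 40.09 °C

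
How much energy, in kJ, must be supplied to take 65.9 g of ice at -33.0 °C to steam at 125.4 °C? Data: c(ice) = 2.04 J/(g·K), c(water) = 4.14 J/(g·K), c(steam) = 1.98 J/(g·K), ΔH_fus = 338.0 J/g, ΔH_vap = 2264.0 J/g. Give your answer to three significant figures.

q = 207 kJ

q1 (heat ice -33.0→0.0 °C): 65.9 × 2.04 × 33.0 = 4436 J
q2 (melt at 0 °C): 65.9 × 338.0 = 22274 J
q3 (heat water 0.0→100.0 °C): 65.9 × 4.14 × 100.0 = 27283 J
q4 (vaporize at 100 °C): 65.9 × 2264.0 = 149198 J
q5 (heat steam 100.0→125.4 °C): 65.9 × 1.98 × 25.4 = 3314 J
Total: 4436 + 22274 + 27283 + 149198 + 3314 = 206505 J = 207 kJ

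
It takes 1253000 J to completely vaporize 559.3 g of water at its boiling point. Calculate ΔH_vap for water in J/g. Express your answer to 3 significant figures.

ΔH_vap = 2240 J/g

ΔH_vap = q / m = 1253000 / 559.3 = 2240 J/g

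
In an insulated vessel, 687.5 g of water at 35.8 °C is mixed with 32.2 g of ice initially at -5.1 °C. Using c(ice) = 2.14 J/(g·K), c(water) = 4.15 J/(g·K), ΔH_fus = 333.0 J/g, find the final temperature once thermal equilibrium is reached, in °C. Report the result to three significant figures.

T_f = 30.5 °C

Heat to bring ice to 0 °C and melt it: q₁ = 32.2×2.14×5.1 + 32.2×333.0 = 11074 J
Heat the water can supply cooling to 0 °C: 687.5×4.15×35.8 = 102142 J > q₁, so all ice melts.
Energy balance: 687.5×4.15×(35.8 − T) = 11074 + 32.2×4.15×(T − 0)
2853.125(35.8 − T) = 11074 + 133.63 T
102142 − 11074 = 2986.755 T
T = 91068 / 2986.755 = 30.49 °C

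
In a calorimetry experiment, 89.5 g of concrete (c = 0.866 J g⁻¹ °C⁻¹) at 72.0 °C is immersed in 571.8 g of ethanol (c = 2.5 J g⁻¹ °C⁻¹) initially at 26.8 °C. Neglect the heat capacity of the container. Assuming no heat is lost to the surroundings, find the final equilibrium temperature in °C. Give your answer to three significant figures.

Heat lost by concrete = heat gained by ethanol.
(89.5)(0.866)(72.0 − T) = (571.8)(2.5)(T − 26.8)
77.507 (72.0 − T) = 1429.5 (T − 26.8)
5580.5 − 77.507 T = 1429.5 T − 38311
43891.5 = 1507.007 T
T = 29.12 °C

T_f = 29.1 °C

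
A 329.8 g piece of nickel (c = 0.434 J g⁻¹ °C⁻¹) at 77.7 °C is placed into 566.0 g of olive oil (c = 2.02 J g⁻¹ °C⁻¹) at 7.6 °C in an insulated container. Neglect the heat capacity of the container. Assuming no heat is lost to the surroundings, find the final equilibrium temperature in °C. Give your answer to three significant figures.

T_f = 15.4 °C

Heat lost by nickel = heat gained by olive oil.
(329.8)(0.434)(77.7 − T) = (566.0)(2.02)(T − 7.6)
143.1332 (77.7 − T) = 1143.32 (T − 7.6)
11121 − 143.1332 T = 1143.32 T − 8689.2
19810.2 = 1286.4532 T
T = 15.40 °C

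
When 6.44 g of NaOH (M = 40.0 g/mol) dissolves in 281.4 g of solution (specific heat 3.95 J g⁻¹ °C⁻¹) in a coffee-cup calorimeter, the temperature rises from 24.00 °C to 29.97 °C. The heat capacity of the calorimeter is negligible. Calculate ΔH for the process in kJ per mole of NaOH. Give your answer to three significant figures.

|ΔT| = |29.97 − 24.00| = 5.97 °C
|q_surr| = (281.4 × 3.95) × 5.97 = 1111.53 × 5.97 = 6636 J
n(NaOH) = 6.44 / 40.0 = 0.1610 mol
Temperature rose, so q_rxn = −|q_surr| = -6.636 kJ
ΔH = q_rxn / n = -41.22 kJ/mol

ΔH = -41.2 kJ/mol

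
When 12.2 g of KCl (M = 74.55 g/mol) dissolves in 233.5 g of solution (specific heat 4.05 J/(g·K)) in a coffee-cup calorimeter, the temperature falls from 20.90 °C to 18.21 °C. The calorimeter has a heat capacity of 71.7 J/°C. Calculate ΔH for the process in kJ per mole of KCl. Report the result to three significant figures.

|ΔT| = |18.21 − 20.90| = 2.69 °C
|q_surr| = (233.5 × 4.05 + 71.7) × 2.69 = 1017.375 × 2.69 = 2737 J
n(KCl) = 12.2 / 74.55 = 0.1636 mol
Temperature fell, so q_rxn = +|q_surr| = 2.737 kJ
ΔH = q_rxn / n = 16.73 kJ/mol

ΔH = 16.7 kJ/mol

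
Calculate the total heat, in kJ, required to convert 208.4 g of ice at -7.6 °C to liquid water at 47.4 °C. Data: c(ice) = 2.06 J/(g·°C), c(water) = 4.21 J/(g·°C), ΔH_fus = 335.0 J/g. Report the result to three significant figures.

q1 (heat ice -7.6→0.0 °C): 208.4 × 2.06 × 7.6 = 3263 J
q2 (melt at 0 °C): 208.4 × 335.0 = 69814 J
q3 (heat water 0.0→47.4 °C): 208.4 × 4.21 × 47.4 = 41587 J
Total: 3263 + 69814 + 41587 = 114664 J = 115 kJ

q = 115 kJ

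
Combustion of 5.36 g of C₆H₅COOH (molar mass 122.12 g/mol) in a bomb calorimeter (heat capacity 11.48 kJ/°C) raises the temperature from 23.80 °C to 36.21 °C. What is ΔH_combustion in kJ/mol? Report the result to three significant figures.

ΔH = -3250 kJ/mol

ΔT = 36.21 − 23.80 = 12.41 °C
q_cal = C_cal × ΔT = 11.48 × 12.41 = 142.4668 kJ
n = 5.36 / 122.12 = 0.04389 mol
q_rxn = −q_cal = -142.4668 kJ
ΔH = -142.4668 / 0.04389 = -3246 kJ/mol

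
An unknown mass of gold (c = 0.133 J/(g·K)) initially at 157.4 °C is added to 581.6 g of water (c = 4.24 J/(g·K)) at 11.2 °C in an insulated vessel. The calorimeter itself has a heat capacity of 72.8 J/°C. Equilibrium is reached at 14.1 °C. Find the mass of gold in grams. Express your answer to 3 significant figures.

m = 386 g

q_gained = (581.6 × 4.24 + 72.8) × (14.1 − 11.2) = 7362 J
q_lost = m × 0.133 × (157.4 − 14.1) = 19.0589 m
m = 7362 / 19.0589 = 386 g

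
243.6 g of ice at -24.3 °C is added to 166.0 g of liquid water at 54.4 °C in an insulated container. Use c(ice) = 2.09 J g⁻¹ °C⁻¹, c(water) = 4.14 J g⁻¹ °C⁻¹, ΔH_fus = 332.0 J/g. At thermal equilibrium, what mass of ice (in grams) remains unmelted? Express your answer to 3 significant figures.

m_ice remaining = 168 g

Heat to warm all ice to 0 °C: 243.6×2.09×24.3 = 12372 J
Heat released by water cooling to 0 °C: 166.0×4.14×54.4 = 37386 J
37386 J < 12372 + 243.6×332.0 = 93247.2 J, so not all ice melts; final T = 0 °C.
Heat left for melting: 37386 − 12372 = 25014 J
Mass melted = 25014 / 332.0 = 75.34 g
Ice remaining = 243.6 − 75.34 = 168.26 g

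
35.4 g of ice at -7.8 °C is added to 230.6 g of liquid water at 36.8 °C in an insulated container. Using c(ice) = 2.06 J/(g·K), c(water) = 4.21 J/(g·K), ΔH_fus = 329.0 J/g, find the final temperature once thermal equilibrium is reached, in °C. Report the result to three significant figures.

T_f = 21.0 °C

Heat to bring ice to 0 °C and melt it: q₁ = 35.4×2.06×7.8 + 35.4×329.0 = 12215 J
Heat the water can supply cooling to 0 °C: 230.6×4.21×36.8 = 35726.4 J > q₁, so all ice melts.
Energy balance: 230.6×4.21×(36.8 − T) = 12215 + 35.4×4.21×(T − 0)
970.826(36.8 − T) = 12215 + 149.034 T
35726.4 − 12215 = 1119.860 T
T = 23511.4 / 1119.860 = 20.99 °C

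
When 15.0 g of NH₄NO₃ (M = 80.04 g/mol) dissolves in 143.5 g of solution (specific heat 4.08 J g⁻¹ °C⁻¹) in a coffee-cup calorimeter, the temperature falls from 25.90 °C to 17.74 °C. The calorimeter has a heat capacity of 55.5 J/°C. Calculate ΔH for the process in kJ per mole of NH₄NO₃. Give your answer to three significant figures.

ΔH = 27.9 kJ/mol

|ΔT| = |17.74 − 25.90| = 8.16 °C
|q_surr| = (143.5 × 4.08 + 55.5) × 8.16 = 640.98 × 8.16 = 5230 J
n(NH₄NO₃) = 15.0 / 80.04 = 0.1874 mol
Temperature fell, so q_rxn = +|q_surr| = 5.230 kJ
ΔH = q_rxn / n = 27.91 kJ/mol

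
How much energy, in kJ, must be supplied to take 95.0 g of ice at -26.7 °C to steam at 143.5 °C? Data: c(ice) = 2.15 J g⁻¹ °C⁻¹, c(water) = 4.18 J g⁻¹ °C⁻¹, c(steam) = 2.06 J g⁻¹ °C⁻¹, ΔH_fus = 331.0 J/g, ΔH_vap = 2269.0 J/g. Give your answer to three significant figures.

q = 301 kJ

q1 (heat ice -26.7→0.0 °C): 95.0 × 2.15 × 26.7 = 5453 J
q2 (melt at 0 °C): 95.0 × 331.0 = 31445 J
q3 (heat water 0.0→100.0 °C): 95.0 × 4.18 × 100.0 = 39710 J
q4 (vaporize at 100 °C): 95.0 × 2269.0 = 215555 J
q5 (heat steam 100.0→143.5 °C): 95.0 × 2.06 × 43.5 = 8513 J
Total: 5453 + 31445 + 39710 + 215555 + 8513 = 300676 J = 301 kJ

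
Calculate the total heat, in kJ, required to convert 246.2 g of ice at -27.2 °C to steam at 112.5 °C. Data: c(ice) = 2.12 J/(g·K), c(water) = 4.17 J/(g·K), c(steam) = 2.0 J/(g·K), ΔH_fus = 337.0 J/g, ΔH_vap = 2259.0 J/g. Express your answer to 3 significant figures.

q = 762 kJ

q1 (heat ice -27.2→0.0 °C): 246.2 × 2.12 × 27.2 = 14197 J
q2 (melt at 0 °C): 246.2 × 337.0 = 82969 J
q3 (heat water 0.0→100.0 °C): 246.2 × 4.17 × 100.0 = 102665 J
q4 (vaporize at 100 °C): 246.2 × 2259.0 = 556166 J
q5 (heat steam 100.0→112.5 °C): 246.2 × 2.0 × 12.5 = 6155 J
Total: 14197 + 82969 + 102665 + 556166 + 6155 = 762152 J = 762 kJ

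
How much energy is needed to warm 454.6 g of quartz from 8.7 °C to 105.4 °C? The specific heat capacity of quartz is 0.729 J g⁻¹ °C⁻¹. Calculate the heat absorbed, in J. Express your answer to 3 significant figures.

q = 32000 J

q = m c ΔT = 454.6 × 0.729 × (105.4 − 8.7)
q = 454.6 × 0.729 × 96.7 = 32047 J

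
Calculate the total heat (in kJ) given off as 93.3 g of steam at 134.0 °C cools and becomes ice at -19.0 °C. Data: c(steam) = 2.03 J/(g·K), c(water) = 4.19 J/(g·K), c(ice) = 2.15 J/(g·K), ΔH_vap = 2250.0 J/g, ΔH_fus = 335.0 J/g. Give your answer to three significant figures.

q1 (cool steam 134.0→100 °C): 93.3 × 2.03 × 34.0 = 6440 J
q2 (condense at 100 °C): 93.3 × 2250.0 = 209925 J
q3 (cool water 100→0 °C): 93.3 × 4.19 × 100.0 = 39093 J
q4 (freeze at 0 °C): 93.3 × 335.0 = 31256 J
q5 (cool ice 0→-19.0 °C): 93.3 × 2.15 × 19.0 = 3811 J
Total: 6440 + 209925 + 39093 + 31256 + 3811 = 290525 J = 291 kJ

q = 291 kJ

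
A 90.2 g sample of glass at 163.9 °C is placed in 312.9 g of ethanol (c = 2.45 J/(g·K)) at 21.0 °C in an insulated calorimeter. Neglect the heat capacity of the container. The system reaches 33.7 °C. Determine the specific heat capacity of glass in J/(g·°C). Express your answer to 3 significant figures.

q_gained = (312.9 × 2.45) × (33.7 − 21.0) = 9736 J
q_lost = 90.2 × c × (163.9 − 33.7) = 11744.04 c
Set equal: c = 9736 / 11744.04 = 0.829 J/(g·°C)

c = 0.829 J/(g·°C)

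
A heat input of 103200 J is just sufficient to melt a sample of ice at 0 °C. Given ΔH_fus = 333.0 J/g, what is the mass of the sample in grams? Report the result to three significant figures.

m = 310 g

m = q / ΔH_fus = 103200 J / 333.0 J/g = 310 g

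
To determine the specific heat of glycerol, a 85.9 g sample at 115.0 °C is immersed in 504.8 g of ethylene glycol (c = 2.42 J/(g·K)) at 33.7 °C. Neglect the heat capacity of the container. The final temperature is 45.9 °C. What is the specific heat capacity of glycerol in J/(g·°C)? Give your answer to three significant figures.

c = 2.51 J/(g·°C)

q_gained = (504.8 × 2.42) × (45.9 − 33.7) = 14900 J
q_lost = 85.9 × c × (115.0 − 45.9) = 5935.69 c
Set equal: c = 14900 / 5935.69 = 2.51 J/(g·°C)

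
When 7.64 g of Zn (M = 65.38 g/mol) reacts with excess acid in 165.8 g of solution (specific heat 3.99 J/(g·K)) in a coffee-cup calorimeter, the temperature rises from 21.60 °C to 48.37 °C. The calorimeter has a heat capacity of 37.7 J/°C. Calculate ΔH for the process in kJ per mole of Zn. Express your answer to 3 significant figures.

|ΔT| = |48.37 − 21.60| = 26.77 °C
|q_surr| = (165.8 × 3.99 + 37.7) × 26.77 = 699.242 × 26.77 = 18720 J
n(Zn) = 7.64 / 65.38 = 0.1169 mol
Temperature rose, so q_rxn = −|q_surr| = -18.72 kJ
ΔH = q_rxn / n = -160.1 kJ/mol

ΔH = -160 kJ/mol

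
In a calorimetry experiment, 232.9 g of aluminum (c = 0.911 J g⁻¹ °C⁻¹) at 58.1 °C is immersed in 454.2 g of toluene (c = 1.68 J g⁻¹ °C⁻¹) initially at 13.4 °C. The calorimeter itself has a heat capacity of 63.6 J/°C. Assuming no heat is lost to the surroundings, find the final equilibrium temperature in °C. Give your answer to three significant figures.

Heat lost by aluminum = heat gained by toluene + calorimeter.
(232.9)(0.911)(58.1 − T) = [(454.2)(1.68) + 63.6](T − 13.4)
212.1719 (58.1 − T) = 826.656 (T − 13.4)
12327 − 212.1719 T = 826.656 T − 11077
23404 = 1038.8279 T
T = 22.53 °C

T_f = 22.5 °C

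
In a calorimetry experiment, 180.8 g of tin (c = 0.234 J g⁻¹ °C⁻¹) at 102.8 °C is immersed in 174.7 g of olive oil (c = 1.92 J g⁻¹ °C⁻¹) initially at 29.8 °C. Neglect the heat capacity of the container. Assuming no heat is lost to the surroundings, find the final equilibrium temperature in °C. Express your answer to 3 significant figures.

Heat lost by tin = heat gained by olive oil.
(180.8)(0.234)(102.8 − T) = (174.7)(1.92)(T − 29.8)
42.3072 (102.8 − T) = 335.424 (T − 29.8)
4349.2 − 42.3072 T = 335.424 T − 9995.6
14344.8 = 377.7312 T
T = 37.98 °C

T_f = 38.0 °C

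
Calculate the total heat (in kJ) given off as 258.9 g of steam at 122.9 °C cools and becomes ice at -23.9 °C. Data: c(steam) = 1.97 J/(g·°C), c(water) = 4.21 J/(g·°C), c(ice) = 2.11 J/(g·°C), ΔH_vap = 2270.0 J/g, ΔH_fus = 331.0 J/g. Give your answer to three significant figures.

q = 807 kJ

q1 (cool steam 122.9→100 °C): 258.9 × 1.97 × 22.9 = 11680 J
q2 (condense at 100 °C): 258.9 × 2270.0 = 587703 J
q3 (cool water 100→0 °C): 258.9 × 4.21 × 100.0 = 108997 J
q4 (freeze at 0 °C): 258.9 × 331.0 = 85696 J
q5 (cool ice 0→-23.9 °C): 258.9 × 2.11 × 23.9 = 13056 J
Total: 11680 + 587703 + 108997 + 85696 + 13056 = 807132 J = 807 kJ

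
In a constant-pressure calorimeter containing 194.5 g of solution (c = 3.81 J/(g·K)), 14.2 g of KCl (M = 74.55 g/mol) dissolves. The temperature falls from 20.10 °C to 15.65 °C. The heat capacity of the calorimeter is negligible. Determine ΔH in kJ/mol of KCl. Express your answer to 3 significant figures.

|ΔT| = |15.65 − 20.10| = 4.45 °C
|q_surr| = (194.5 × 3.81) × 4.45 = 741.045 × 4.45 = 3298 J
n(KCl) = 14.2 / 74.55 = 0.1905 mol
Temperature fell, so q_rxn = +|q_surr| = 3.298 kJ
ΔH = q_rxn / n = 17.31 kJ/mol

ΔH = 17.3 kJ/mol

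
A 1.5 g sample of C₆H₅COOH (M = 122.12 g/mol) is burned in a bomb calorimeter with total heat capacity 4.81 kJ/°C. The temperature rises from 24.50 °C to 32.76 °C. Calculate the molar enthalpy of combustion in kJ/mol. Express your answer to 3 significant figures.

ΔH = -3230 kJ/mol

ΔT = 32.76 − 24.50 = 8.26 °C
q_cal = C_cal × ΔT = 4.81 × 8.26 = 39.7306 kJ
n = 1.5 / 122.12 = 0.012283 mol
q_rxn = −q_cal = -39.7306 kJ
ΔH = -39.7306 / 0.012283 = -3234.6 kJ/mol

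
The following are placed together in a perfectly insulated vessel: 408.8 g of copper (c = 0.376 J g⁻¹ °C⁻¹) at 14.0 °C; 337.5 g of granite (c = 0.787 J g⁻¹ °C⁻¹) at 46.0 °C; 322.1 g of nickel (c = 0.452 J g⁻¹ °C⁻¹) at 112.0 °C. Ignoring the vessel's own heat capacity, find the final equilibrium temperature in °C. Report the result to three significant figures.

Σ mᵢcᵢ(T − Tᵢ) = 0  ⇒  T = Σ mᵢcᵢTᵢ / Σ mᵢcᵢ
Σ mᵢcᵢ = 408.8×0.376 + 337.5×0.787 + 322.1×0.452 = 564.9105
Σ mᵢcᵢTᵢ = 153.7088×14.0 + 265.6125×46.0 + 145.5892×112.0 = 30676
T = 30676 / 564.9105 = 54.30 °C

T_f = 54.3 °C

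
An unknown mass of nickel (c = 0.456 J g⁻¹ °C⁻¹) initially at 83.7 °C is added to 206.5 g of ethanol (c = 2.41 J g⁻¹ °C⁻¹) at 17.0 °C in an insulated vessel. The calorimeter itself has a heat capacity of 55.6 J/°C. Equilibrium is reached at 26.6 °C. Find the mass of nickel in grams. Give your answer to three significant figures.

q_gained = (206.5 × 2.41 + 55.6) × (26.6 − 17.0) = 5311 J
q_lost = m × 0.456 × (83.7 − 26.6) = 26.0376 m
m = 5311 / 26.0376 = 204 g

m = 204 g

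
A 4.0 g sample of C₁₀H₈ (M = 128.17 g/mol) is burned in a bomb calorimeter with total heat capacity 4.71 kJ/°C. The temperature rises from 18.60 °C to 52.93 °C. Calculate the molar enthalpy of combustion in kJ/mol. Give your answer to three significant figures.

ΔH = -5180 kJ/mol

ΔT = 52.93 − 18.60 = 34.33 °C
q_cal = C_cal × ΔT = 4.71 × 34.33 = 161.6943 kJ
n = 4.0 / 128.17 = 0.03121 mol
q_rxn = −q_cal = -161.6943 kJ
ΔH = -161.6943 / 0.03121 = -5181 kJ/mol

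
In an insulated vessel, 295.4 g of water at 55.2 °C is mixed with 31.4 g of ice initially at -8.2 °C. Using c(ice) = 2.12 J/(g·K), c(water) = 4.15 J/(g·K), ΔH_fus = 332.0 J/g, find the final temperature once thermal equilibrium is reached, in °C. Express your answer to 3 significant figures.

Heat to bring ice to 0 °C and melt it: q₁ = 31.4×2.12×8.2 + 31.4×332.0 = 10971 J
Heat the water can supply cooling to 0 °C: 295.4×4.15×55.2 = 67670.2 J > q₁, so all ice melts.
Energy balance: 295.4×4.15×(55.2 − T) = 10971 + 31.4×4.15×(T − 0)
1225.91(55.2 − T) = 10971 + 130.31 T
67670.2 − 10971 = 1356.22 T
T = 56699.2 / 1356.22 = 41.81 °C

T_f = 41.8 °C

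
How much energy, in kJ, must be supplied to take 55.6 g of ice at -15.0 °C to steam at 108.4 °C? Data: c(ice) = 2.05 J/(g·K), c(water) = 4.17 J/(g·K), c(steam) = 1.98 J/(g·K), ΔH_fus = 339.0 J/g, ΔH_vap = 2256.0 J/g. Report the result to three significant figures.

q1 (heat ice -15.0→0.0 °C): 55.6 × 2.05 × 15.0 = 1710 J
q2 (melt at 0 °C): 55.6 × 339.0 = 18848 J
q3 (heat water 0.0→100.0 °C): 55.6 × 4.17 × 100.0 = 23185 J
q4 (vaporize at 100 °C): 55.6 × 2256.0 = 125434 J
q5 (heat steam 100.0→108.4 °C): 55.6 × 1.98 × 8.4 = 925 J
Total: 1710 + 18848 + 23185 + 125434 + 925 = 170102 J = 170 kJ

q = 170 kJ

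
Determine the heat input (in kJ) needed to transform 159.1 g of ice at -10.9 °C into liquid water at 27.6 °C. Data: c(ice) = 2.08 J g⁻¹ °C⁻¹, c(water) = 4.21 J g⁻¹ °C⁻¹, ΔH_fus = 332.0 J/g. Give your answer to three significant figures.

q = 74.9 kJ

q1 (heat ice -10.9→0.0 °C): 159.1 × 2.08 × 10.9 = 3607 J
q2 (melt at 0 °C): 159.1 × 332.0 = 52821 J
q3 (heat water 0.0→27.6 °C): 159.1 × 4.21 × 27.6 = 18487 J
Total: 3607 + 52821 + 18487 = 74915 J = 74.9 kJ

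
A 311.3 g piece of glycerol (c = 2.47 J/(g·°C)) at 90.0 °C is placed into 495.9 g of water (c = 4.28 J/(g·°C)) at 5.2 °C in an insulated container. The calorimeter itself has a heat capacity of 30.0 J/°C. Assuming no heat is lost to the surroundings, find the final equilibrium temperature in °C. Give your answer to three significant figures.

Heat lost by glycerol = heat gained by water + calorimeter.
(311.3)(2.47)(90.0 − T) = [(495.9)(4.28) + 30.0](T − 5.2)
768.911 (90.0 − T) = 2152.452 (T − 5.2)
69202 − 768.911 T = 2152.452 T − 11193
80395 = 2921.363 T
T = 27.52 °C

T_f = 27.5 °C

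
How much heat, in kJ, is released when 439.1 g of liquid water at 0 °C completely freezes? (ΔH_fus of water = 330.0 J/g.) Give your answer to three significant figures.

q = m × ΔH_fus = 439.1 × 330.0 = 144900 J = 145 kJ

q = 145 kJ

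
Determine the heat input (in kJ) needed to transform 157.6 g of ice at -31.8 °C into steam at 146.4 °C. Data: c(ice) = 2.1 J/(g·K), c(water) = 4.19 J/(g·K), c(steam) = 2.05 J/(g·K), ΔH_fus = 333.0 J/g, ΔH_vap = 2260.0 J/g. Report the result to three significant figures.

q1 (heat ice -31.8→0.0 °C): 157.6 × 2.1 × 31.8 = 10525 J
q2 (melt at 0 °C): 157.6 × 333.0 = 52481 J
q3 (heat water 0.0→100.0 °C): 157.6 × 4.19 × 100.0 = 66034 J
q4 (vaporize at 100 °C): 157.6 × 2260.0 = 356176 J
q5 (heat steam 100.0→146.4 °C): 157.6 × 2.05 × 46.4 = 14991 J
Total: 10525 + 52481 + 66034 + 356176 + 14991 = 500207 J = 500 kJ

q = 500 kJ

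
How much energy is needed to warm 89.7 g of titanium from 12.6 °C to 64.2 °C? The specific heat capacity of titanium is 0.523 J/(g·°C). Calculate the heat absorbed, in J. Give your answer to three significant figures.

q = m c ΔT = 89.7 × 0.523 × (64.2 − 12.6)
q = 89.7 × 0.523 × 51.6 = 2421 J

q = 2420 J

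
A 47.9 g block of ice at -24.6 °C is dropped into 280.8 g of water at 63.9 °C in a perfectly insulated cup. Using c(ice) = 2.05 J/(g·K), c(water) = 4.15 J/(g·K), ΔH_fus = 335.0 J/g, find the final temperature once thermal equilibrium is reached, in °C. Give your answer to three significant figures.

T_f = 41.1 °C

Heat to bring ice to 0 °C and melt it: q₁ = 47.9×2.05×24.6 + 47.9×335.0 = 18462 J
Heat the water can supply cooling to 0 °C: 280.8×4.15×63.9 = 74463.9 J > q₁, so all ice melts.
Energy balance: 280.8×4.15×(63.9 − T) = 18462 + 47.9×4.15×(T − 0)
1165.32(63.9 − T) = 18462 + 198.785 T
74463.9 − 18462 = 1364.105 T
T = 56001.9 / 1364.105 = 41.05 °C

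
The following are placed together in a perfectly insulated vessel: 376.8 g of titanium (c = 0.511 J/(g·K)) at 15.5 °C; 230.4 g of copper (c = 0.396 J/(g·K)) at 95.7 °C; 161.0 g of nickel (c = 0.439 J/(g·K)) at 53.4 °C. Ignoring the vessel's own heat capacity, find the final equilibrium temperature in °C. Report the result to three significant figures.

Σ mᵢcᵢ(T − Tᵢ) = 0  ⇒  T = Σ mᵢcᵢTᵢ / Σ mᵢcᵢ
Σ mᵢcᵢ = 376.8×0.511 + 230.4×0.396 + 161.0×0.439 = 354.4622
Σ mᵢcᵢTᵢ = 192.5448×15.5 + 91.2384×95.7 + 70.679×53.4 = 15490
T = 15490 / 354.4622 = 43.70 °C

T_f = 43.7 °C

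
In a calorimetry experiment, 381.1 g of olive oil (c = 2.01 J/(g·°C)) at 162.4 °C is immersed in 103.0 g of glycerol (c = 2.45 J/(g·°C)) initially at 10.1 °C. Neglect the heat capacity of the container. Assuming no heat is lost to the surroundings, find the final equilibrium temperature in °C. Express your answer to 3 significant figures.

T_f = 125 °C

Heat lost by olive oil = heat gained by glycerol.
(381.1)(2.01)(162.4 − T) = (103.0)(2.45)(T − 10.1)
766.011 (162.4 − T) = 252.35 (T − 10.1)
124400 − 766.011 T = 252.35 T − 2548.7
126948.7 = 1018.361 T
T = 124.7 °C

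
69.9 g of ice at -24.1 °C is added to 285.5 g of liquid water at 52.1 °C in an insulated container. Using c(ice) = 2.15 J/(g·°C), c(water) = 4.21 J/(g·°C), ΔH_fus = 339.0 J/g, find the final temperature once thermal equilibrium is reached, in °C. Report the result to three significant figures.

T_f = 23.6 °C

Heat to bring ice to 0 °C and melt it: q₁ = 69.9×2.15×24.1 + 69.9×339.0 = 27318 J
Heat the water can supply cooling to 0 °C: 285.5×4.21×52.1 = 62621.9 J > q₁, so all ice melts.
Energy balance: 285.5×4.21×(52.1 − T) = 27318 + 69.9×4.21×(T − 0)
1201.955(52.1 − T) = 27318 + 294.279 T
62621.9 − 27318 = 1496.234 T
T = 35303.9 / 1496.234 = 23.60 °C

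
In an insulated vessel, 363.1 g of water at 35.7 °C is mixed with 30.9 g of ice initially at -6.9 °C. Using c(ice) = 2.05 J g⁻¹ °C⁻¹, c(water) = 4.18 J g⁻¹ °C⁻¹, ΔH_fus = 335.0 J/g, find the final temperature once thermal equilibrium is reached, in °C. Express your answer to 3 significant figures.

Heat to bring ice to 0 °C and melt it: q₁ = 30.9×2.05×6.9 + 30.9×335.0 = 10789 J
Heat the water can supply cooling to 0 °C: 363.1×4.18×35.7 = 54184.0 J > q₁, so all ice melts.
Energy balance: 363.1×4.18×(35.7 − T) = 10789 + 30.9×4.18×(T − 0)
1517.758(35.7 − T) = 10789 + 129.162 T
54184.0 − 10789 = 1646.920 T
T = 43395.0 / 1646.920 = 26.349 °C

T_f = 26.3 °C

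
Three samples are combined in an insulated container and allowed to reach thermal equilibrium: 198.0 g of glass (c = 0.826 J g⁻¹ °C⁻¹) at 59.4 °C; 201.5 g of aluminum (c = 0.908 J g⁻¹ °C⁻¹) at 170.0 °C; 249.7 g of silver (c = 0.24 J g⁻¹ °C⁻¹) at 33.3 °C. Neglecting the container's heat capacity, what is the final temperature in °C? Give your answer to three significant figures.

Σ mᵢcᵢ(T − Tᵢ) = 0  ⇒  T = Σ mᵢcᵢTᵢ / Σ mᵢcᵢ
Σ mᵢcᵢ = 198.0×0.826 + 201.5×0.908 + 249.7×0.24 = 406.438
Σ mᵢcᵢTᵢ = 163.548×59.4 + 182.962×170.0 + 59.928×33.3 = 42814
T = 42814 / 406.438 = 105.3 °C

T_f = 105 °C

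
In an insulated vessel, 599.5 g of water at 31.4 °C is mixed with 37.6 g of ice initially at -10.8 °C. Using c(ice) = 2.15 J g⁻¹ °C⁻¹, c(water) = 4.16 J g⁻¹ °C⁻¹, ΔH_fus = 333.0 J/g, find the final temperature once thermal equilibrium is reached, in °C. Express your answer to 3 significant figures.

Heat to bring ice to 0 °C and melt it: q₁ = 37.6×2.15×10.8 + 37.6×333.0 = 13394 J
Heat the water can supply cooling to 0 °C: 599.5×4.16×31.4 = 78309.1 J > q₁, so all ice melts.
Energy balance: 599.5×4.16×(31.4 − T) = 13394 + 37.6×4.16×(T − 0)
2493.92(31.4 − T) = 13394 + 156.416 T
78309.1 − 13394 = 2650.336 T
T = 64915.1 / 2650.336 = 24.49 °C

T_f = 24.5 °C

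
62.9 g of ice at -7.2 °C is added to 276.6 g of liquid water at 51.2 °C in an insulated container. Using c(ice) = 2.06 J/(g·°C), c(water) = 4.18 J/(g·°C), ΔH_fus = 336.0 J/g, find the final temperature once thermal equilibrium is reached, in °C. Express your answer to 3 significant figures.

T_f = 26.2 °C

Heat to bring ice to 0 °C and melt it: q₁ = 62.9×2.06×7.2 + 62.9×336.0 = 22067 J
Heat the water can supply cooling to 0 °C: 276.6×4.18×51.2 = 59196.8 J > q₁, so all ice melts.
Energy balance: 276.6×4.18×(51.2 − T) = 22067 + 62.9×4.18×(T − 0)
1156.188(51.2 − T) = 22067 + 262.922 T
59196.8 − 22067 = 1419.110 T
T = 37129.8 / 1419.110 = 26.16 °C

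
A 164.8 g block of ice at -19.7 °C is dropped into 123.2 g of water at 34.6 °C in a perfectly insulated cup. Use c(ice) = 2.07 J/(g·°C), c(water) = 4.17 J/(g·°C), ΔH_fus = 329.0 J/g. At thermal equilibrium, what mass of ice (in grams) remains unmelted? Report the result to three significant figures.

Heat to warm all ice to 0 °C: 164.8×2.07×19.7 = 6720.4 J
Heat released by water cooling to 0 °C: 123.2×4.17×34.6 = 17776 J
17776 J < 6720.4 + 164.8×329.0 = 60939.6 J, so not all ice melts; final T = 0 °C.
Heat left for melting: 17776 − 6720.4 = 11055.6 J
Mass melted = 11055.6 / 329.0 = 33.60 g
Ice remaining = 164.8 − 33.60 = 131.20 g

m_ice remaining = 131 g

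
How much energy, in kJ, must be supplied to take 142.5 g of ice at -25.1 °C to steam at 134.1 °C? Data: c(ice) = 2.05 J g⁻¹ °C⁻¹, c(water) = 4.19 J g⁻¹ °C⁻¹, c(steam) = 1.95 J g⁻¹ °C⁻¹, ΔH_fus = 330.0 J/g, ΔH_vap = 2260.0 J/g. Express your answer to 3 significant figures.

q = 446 kJ

q1 (heat ice -25.1→0.0 °C): 142.5 × 2.05 × 25.1 = 7332 J
q2 (melt at 0 °C): 142.5 × 330.0 = 47025 J
q3 (heat water 0.0→100.0 °C): 142.5 × 4.19 × 100.0 = 59708 J
q4 (vaporize at 100 °C): 142.5 × 2260.0 = 322050 J
q5 (heat steam 100.0→134.1 °C): 142.5 × 1.95 × 34.1 = 9476 J
Total: 7332 + 47025 + 59708 + 322050 + 9476 = 445591 J = 446 kJ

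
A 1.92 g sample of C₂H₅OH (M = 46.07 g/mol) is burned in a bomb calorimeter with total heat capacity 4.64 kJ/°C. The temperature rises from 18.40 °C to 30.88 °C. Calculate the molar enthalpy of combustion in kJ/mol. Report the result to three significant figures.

ΔT = 30.88 − 18.40 = 12.48 °C
q_cal = C_cal × ΔT = 4.64 × 12.48 = 57.9072 kJ
n = 1.92 / 46.07 = 0.04168 mol
q_rxn = −q_cal = -57.9072 kJ
ΔH = -57.9072 / 0.04168 = -1389 kJ/mol

ΔH = -1390 kJ/mol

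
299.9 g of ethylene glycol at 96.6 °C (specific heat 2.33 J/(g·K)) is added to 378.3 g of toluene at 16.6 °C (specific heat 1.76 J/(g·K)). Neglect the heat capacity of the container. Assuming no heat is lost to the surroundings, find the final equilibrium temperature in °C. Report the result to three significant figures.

T_f = 57.6 °C

Heat lost by ethylene glycol = heat gained by toluene.
(299.9)(2.33)(96.6 − T) = (378.3)(1.76)(T − 16.6)
698.767 (96.6 − T) = 665.808 (T − 16.6)
67501 − 698.767 T = 665.808 T − 11052
78553 = 1364.575 T
T = 57.57 °C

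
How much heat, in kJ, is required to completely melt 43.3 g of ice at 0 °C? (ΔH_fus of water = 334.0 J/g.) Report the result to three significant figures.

q = m × ΔH_fus = 43.3 × 334.0 = 14460 J = 14.5 kJ

q = 14.5 kJ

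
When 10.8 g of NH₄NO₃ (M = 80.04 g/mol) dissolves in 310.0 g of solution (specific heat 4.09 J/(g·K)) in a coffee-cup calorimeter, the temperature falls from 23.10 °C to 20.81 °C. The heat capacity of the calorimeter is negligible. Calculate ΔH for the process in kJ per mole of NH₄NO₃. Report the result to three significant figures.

|ΔT| = |20.81 − 23.10| = 2.29 °C
|q_surr| = (310.0 × 4.09) × 2.29 = 1267.9 × 2.29 = 2903 J
n(NH₄NO₃) = 10.8 / 80.04 = 0.1349 mol
Temperature fell, so q_rxn = +|q_surr| = 2.903 kJ
ΔH = q_rxn / n = 21.52 kJ/mol

ΔH = 21.5 kJ/mol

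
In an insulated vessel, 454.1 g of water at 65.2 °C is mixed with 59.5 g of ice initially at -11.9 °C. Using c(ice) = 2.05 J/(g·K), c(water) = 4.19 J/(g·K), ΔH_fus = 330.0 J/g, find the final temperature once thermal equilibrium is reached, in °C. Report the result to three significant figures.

Heat to bring ice to 0 °C and melt it: q₁ = 59.5×2.05×11.9 + 59.5×330.0 = 21087 J
Heat the water can supply cooling to 0 °C: 454.1×4.19×65.2 = 124055 J > q₁, so all ice melts.
Energy balance: 454.1×4.19×(65.2 − T) = 21087 + 59.5×4.19×(T − 0)
1902.679(65.2 − T) = 21087 + 249.305 T
124055 − 21087 = 2151.984 T
T = 102968 / 2151.984 = 47.848 °C

T_f = 47.8 °C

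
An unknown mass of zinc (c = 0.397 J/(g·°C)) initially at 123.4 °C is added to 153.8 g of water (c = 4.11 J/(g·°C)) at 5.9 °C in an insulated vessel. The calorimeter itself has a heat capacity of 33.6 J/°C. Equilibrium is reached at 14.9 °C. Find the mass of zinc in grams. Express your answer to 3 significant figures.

q_gained = (153.8 × 4.11 + 33.6) × (14.9 − 5.9) = 5991 J
q_lost = m × 0.397 × (123.4 − 14.9) = 43.0745 m
m = 5991 / 43.0745 = 139 g

m = 139 g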